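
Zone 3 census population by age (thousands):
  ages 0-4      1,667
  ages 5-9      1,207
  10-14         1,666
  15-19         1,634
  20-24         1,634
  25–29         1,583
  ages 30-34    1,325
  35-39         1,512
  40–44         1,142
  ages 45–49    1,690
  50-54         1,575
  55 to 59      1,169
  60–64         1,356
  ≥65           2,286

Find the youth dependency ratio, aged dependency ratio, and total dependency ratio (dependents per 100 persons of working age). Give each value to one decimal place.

0–14: 1,667 + 1,207 + 1,666 = 4,540
15–64: 1,634 + 1,634 + 1,583 + 1,325 + 1,512 + 1,142 + 1,690 + 1,575 + 1,169 + 1,356 = 14,620
65+: 2,286
Youth dependency ratio = 4,540 / 14,620 × 100 = 31.1
Old-age dependency ratio = 2,286 / 14,620 × 100 = 15.6
Total dependency ratio = (4,540 + 2,286) / 14,620 × 100 = 6,826 / 14,620 × 100 = 46.7

Youth dependency ratio: 31.1
Old-age dependency ratio: 15.6
Total dependency ratio: 46.7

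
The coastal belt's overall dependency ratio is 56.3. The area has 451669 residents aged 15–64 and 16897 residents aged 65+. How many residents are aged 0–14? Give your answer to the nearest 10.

Aged 0–14: 237390

Total dependency ratio = (youth + elderly) / working-age × 100
56.3 = (Y + 16897) / 451669 × 100
⇒ 237390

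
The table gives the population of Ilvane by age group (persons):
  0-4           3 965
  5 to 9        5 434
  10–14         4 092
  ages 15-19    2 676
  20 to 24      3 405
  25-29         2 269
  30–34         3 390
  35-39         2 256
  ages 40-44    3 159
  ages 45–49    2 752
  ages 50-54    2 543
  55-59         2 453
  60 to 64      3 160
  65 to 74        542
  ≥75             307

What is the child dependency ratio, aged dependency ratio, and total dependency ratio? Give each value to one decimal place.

0–14: 3 965 + 5 434 + 4 092 = 13 491
15–64: 2 676 + 3 405 + 2 269 + 3 390 + 2 256 + 3 159 + 2 752 + 2 543 + 2 453 + 3 160 = 28 063
65+: 542 + 307 = 849
Youth dependency ratio = 13 491 / 28 063 × 100 = 48.1
Old-age dependency ratio = 849 / 28 063 × 100 = 3.0
Total dependency ratio = (13 491 + 849) / 28 063 × 100 = 14 340 / 28 063 × 100 = 51.1

Youth dependency ratio: 48.1
Old-age dependency ratio: 3.0
Total dependency ratio: 51.1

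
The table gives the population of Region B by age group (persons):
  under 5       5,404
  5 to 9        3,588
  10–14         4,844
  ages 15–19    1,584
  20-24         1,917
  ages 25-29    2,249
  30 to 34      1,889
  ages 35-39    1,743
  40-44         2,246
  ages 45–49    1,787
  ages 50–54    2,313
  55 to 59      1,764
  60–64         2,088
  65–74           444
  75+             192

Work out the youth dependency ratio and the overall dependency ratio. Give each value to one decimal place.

0–14: 5,404 + 3,588 + 4,844 = 13,836
15–64: 1,584 + 1,917 + 2,249 + 1,889 + 1,743 + 2,246 + 1,787 + 2,313 + 1,764 + 2,088 = 19,580
65+: 444 + 192 = 636
Youth dependency ratio = 13,836 / 19,580 × 100 = 70.7
Total dependency ratio = (13,836 + 636) / 19,580 × 100 = 14,472 / 19,580 × 100 = 73.9

Youth dependency ratio: 70.7
Total dependency ratio: 73.9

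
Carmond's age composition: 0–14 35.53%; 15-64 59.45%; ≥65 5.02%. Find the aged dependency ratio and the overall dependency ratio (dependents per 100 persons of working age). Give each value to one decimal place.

Old-age dependency ratio = 5.02 / 59.45 × 100 = 8.4
Total dependency ratio = (35.53 + 5.02) / 59.45 × 100 = 40.55 / 59.45 × 100 = 68.2

Old-age dependency ratio: 8.4
Total dependency ratio: 68.2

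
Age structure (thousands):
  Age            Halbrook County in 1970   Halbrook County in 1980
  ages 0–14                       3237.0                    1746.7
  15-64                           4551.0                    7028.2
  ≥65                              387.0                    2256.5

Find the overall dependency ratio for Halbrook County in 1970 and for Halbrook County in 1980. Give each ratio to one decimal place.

Halbrook County in 1970: (3237.0 + 387.0) / 4551.0 × 100 = 3624.0 / 4551.0 × 100 = 79.6
Halbrook County in 1980: (1746.7 + 2256.5) / 7028.2 × 100 = 4003.2 / 7028.2 × 100 = 57.0

Halbrook County in 1970: 79.6
Halbrook County in 1980: 57.0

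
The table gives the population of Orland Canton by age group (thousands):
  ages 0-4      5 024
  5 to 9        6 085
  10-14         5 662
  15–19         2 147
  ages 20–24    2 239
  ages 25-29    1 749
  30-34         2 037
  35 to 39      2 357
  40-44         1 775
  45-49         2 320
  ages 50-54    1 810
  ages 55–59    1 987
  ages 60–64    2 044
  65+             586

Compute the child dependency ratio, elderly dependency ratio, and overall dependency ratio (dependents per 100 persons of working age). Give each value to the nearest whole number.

Youth dependency ratio: 82
Old-age dependency ratio: 3
Total dependency ratio: 85

0–14: 5 024 + 6 085 + 5 662 = 16 771
15–64: 2 147 + 2 239 + 1 749 + 2 037 + 2 357 + 1 775 + 2 320 + 1 810 + 1 987 + 2 044 = 20 465
65+: 586
Youth dependency ratio = 16 771 / 20 465 × 100 = 82
Old-age dependency ratio = 586 / 20 465 × 100 = 3
Total dependency ratio = (16 771 + 586) / 20 465 × 100 = 17 357 / 20 465 × 100 = 85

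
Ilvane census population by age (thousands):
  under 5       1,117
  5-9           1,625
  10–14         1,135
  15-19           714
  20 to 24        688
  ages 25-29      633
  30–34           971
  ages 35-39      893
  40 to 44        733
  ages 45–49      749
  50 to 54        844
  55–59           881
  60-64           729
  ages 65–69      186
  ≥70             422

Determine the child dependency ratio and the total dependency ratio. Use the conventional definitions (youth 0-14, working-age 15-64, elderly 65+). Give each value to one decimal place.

0–14: 1,117 + 1,625 + 1,135 = 3,877
15–64: 714 + 688 + 633 + 971 + 893 + 733 + 749 + 844 + 881 + 729 = 7,835
65+: 186 + 422 = 608
Youth dependency ratio = 3,877 / 7,835 × 100 = 49.5
Total dependency ratio = (3,877 + 608) / 7,835 × 100 = 4,485 / 7,835 × 100 = 57.2

Youth dependency ratio: 49.5
Total dependency ratio: 57.2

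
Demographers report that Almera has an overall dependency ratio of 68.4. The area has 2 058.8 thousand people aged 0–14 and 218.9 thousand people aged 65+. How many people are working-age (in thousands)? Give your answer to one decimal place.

Total dependency ratio = (youth + elderly) / working-age × 100
68.4 = (2 058.8 + 218.9) / W × 100
⇒ 3 330.0

Working-age: 3 330.0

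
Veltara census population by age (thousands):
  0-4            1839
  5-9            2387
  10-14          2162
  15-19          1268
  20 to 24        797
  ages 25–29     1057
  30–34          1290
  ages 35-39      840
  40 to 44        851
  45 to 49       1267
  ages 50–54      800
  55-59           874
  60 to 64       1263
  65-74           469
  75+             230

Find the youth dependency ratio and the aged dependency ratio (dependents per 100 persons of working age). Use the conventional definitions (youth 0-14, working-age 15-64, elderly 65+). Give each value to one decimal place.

0–14: 1839 + 2387 + 2162 = 6388
15–64: 1268 + 797 + 1057 + 1290 + 840 + 851 + 1267 + 800 + 874 + 1263 = 10307
65+: 469 + 230 = 699
Youth dependency ratio = 6388 / 10307 × 100 = 62.0
Old-age dependency ratio = 699 / 10307 × 100 = 6.8

Youth dependency ratio: 62.0
Old-age dependency ratio: 6.8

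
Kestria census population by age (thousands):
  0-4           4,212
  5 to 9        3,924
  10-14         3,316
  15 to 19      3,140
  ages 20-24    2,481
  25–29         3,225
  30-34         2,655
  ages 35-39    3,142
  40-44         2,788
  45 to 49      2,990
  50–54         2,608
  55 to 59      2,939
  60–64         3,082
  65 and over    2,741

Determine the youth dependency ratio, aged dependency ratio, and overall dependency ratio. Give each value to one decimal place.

Youth dependency ratio: 39.4
Old-age dependency ratio: 9.4
Total dependency ratio: 48.9

0–14: 4,212 + 3,924 + 3,316 = 11,452
15–64: 3,140 + 2,481 + 3,225 + 2,655 + 3,142 + 2,788 + 2,990 + 2,608 + 2,939 + 3,082 = 29,050
65+: 2,741
Youth dependency ratio = 11,452 / 29,050 × 100 = 39.4
Old-age dependency ratio = 2,741 / 29,050 × 100 = 9.4
Total dependency ratio = (11,452 + 2,741) / 29,050 × 100 = 14,193 / 29,050 × 100 = 48.9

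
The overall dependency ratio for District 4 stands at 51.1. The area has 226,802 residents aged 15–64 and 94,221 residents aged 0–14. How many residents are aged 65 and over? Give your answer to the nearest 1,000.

Aged 65 and over: 22,000

Total dependency ratio = (youth + elderly) / working-age × 100
51.1 = (94,221 + E) / 226,802 × 100
⇒ 22,000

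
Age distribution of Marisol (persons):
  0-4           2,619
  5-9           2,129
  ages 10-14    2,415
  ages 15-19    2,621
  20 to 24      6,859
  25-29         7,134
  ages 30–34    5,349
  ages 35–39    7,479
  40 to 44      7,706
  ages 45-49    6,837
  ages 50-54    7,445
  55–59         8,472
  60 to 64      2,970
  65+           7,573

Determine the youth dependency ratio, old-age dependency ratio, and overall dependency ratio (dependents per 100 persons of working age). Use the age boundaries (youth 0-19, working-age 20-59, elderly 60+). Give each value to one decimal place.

0–19: 2,619 + 2,129 + 2,415 + 2,621 = 9,784
20–59: 6,859 + 7,134 + 5,349 + 7,479 + 7,706 + 6,837 + 7,445 + 8,472 = 57,281
60+: 2,970 + 7,573 = 10,543
Youth dependency ratio = 9,784 / 57,281 × 100 = 17.1
Old-age dependency ratio = 10,543 / 57,281 × 100 = 18.4
Total dependency ratio = (9,784 + 10,543) / 57,281 × 100 = 20,327 / 57,281 × 100 = 35.5

Youth dependency ratio: 17.1
Old-age dependency ratio: 18.4
Total dependency ratio: 35.5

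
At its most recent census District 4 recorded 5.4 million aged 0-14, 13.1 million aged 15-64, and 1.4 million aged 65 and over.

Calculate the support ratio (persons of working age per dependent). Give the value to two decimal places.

Support ratio = 13.1 / (5.4 + 1.4) = 13.1 / 6.8 = 1.93

Support ratio: 1.93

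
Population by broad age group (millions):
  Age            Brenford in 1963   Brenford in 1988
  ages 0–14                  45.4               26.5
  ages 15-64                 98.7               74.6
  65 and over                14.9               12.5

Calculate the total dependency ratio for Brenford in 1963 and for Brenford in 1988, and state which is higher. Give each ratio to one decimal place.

Brenford in 1963: (45.4 + 14.9) / 98.7 × 100 = 60.3 / 98.7 × 100 = 61.1
Brenford in 1988: (26.5 + 12.5) / 74.6 × 100 = 39.0 / 74.6 × 100 = 52.3

Brenford in 1963: 61.1
Brenford in 1988: 52.3
Higher: Brenford in 1963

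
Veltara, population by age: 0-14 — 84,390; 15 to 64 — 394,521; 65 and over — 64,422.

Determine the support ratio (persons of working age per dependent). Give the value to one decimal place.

Support ratio = 394,521 / (84,390 + 64,422) = 394,521 / 148,812 = 2.7

Support ratio: 2.7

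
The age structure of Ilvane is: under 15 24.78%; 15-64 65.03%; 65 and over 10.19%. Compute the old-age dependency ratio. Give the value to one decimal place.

Old-age dependency ratio = 10.19 / 65.03 × 100 = 15.7

Old-age dependency ratio: 15.7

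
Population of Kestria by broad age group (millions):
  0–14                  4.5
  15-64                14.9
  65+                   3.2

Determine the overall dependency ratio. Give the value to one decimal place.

Total dependency ratio = (4.5 + 3.2) / 14.9 × 100 = 7.7 / 14.9 × 100 = 51.7

Total dependency ratio: 51.7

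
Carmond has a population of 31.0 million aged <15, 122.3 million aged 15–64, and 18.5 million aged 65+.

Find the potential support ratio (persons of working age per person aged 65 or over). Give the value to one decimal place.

Potential support ratio = 122.3 / 18.5 = 6.6

Potential support ratio: 6.6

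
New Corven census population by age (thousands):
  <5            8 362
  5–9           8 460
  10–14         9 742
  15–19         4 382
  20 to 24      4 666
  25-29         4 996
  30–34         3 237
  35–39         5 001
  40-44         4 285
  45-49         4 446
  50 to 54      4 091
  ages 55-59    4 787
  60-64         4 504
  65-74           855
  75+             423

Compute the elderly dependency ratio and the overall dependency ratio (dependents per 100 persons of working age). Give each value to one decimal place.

Old-age dependency ratio: 2.9
Total dependency ratio: 62.7

0–14: 8 362 + 8 460 + 9 742 = 26 564
15–64: 4 382 + 4 666 + 4 996 + 3 237 + 5 001 + 4 285 + 4 446 + 4 091 + 4 787 + 4 504 = 44 395
65+: 855 + 423 = 1 278
Old-age dependency ratio = 1 278 / 44 395 × 100 = 2.9
Total dependency ratio = (26 564 + 1 278) / 44 395 × 100 = 27 842 / 44 395 × 100 = 62.7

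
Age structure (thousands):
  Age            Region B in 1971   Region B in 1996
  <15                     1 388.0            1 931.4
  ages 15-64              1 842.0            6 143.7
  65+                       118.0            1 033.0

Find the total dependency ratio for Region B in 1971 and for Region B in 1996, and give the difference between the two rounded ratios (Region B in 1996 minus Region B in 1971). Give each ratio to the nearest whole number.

Region B in 1971: 82
Region B in 1996: 48
Difference: -34

Region B in 1971: (1 388.0 + 118.0) / 1 842.0 × 100 = 1 506.0 / 1 842.0 × 100 = 82
Region B in 1996: (1 931.4 + 1 033.0) / 6 143.7 × 100 = 2 964.4 / 6 143.7 × 100 = 48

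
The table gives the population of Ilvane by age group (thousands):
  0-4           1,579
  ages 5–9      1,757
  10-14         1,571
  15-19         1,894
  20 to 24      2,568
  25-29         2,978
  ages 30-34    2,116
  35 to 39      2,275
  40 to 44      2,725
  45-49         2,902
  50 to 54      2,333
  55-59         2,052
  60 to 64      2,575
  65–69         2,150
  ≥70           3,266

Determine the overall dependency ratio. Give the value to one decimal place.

Total dependency ratio: 42.3

0–14: 1,579 + 1,757 + 1,571 = 4,907
15–64: 1,894 + 2,568 + 2,978 + 2,116 + 2,275 + 2,725 + 2,902 + 2,333 + 2,052 + 2,575 = 24,418
65+: 2,150 + 3,266 = 5,416
Total dependency ratio = (4,907 + 5,416) / 24,418 × 100 = 10,323 / 24,418 × 100 = 42.3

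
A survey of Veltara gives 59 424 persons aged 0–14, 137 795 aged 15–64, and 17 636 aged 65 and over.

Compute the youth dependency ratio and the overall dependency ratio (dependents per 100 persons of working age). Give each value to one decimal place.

Youth dependency ratio = 59 424 / 137 795 × 100 = 43.1
Total dependency ratio = (59 424 + 17 636) / 137 795 × 100 = 77 060 / 137 795 × 100 = 55.9

Youth dependency ratio: 43.1
Total dependency ratio: 55.9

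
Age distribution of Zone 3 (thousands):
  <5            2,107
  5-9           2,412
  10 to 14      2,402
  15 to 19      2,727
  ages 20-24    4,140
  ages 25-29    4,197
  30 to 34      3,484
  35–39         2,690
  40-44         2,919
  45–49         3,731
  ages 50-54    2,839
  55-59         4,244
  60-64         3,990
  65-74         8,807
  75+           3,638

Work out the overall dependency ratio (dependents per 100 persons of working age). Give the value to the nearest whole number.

0–14: 2,107 + 2,412 + 2,402 = 6,921
15–64: 2,727 + 4,140 + 4,197 + 3,484 + 2,690 + 2,919 + 3,731 + 2,839 + 4,244 + 3,990 = 34,961
65+: 8,807 + 3,638 = 12,445
Total dependency ratio = (6,921 + 12,445) / 34,961 × 100 = 19,366 / 34,961 × 100 = 55

Total dependency ratio: 55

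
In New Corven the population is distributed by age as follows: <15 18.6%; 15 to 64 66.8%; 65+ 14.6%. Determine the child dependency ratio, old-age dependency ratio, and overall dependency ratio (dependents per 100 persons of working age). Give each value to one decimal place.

Youth dependency ratio: 27.8
Old-age dependency ratio: 21.9
Total dependency ratio: 49.7

Youth dependency ratio = 18.6 / 66.8 × 100 = 27.8
Old-age dependency ratio = 14.6 / 66.8 × 100 = 21.9
Total dependency ratio = (18.6 + 14.6) / 66.8 × 100 = 33.2 / 66.8 × 100 = 49.7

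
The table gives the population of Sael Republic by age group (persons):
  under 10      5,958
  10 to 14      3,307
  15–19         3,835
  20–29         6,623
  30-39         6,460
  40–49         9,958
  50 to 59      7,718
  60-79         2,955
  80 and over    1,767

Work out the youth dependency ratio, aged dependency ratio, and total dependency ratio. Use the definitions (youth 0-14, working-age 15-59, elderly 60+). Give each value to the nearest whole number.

0–14: 5,958 + 3,307 = 9,265
15–59: 3,835 + 6,623 + 6,460 + 9,958 + 7,718 = 34,594
60+: 2,955 + 1,767 = 4,722
Youth dependency ratio = 9,265 / 34,594 × 100 = 27
Old-age dependency ratio = 4,722 / 34,594 × 100 = 14
Total dependency ratio = (9,265 + 4,722) / 34,594 × 100 = 13,987 / 34,594 × 100 = 40

Youth dependency ratio: 27
Old-age dependency ratio: 14
Total dependency ratio: 40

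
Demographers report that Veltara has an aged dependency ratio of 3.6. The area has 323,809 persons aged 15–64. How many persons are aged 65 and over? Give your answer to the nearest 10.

Aged 65 and over: 11,660

Old-age dependency ratio = elderly / working-age × 100
3.6 = E / 323,809 × 100
⇒ 11,660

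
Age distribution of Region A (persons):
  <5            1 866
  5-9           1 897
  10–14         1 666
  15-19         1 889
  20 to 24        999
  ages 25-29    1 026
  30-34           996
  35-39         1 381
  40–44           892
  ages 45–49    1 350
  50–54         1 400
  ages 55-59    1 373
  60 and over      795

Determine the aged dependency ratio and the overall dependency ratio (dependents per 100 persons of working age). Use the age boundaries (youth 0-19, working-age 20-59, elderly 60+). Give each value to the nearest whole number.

0–19: 1 866 + 1 897 + 1 666 + 1 889 = 7 318
20–59: 999 + 1 026 + 996 + 1 381 + 892 + 1 350 + 1 400 + 1 373 = 9 417
60+: 795
Old-age dependency ratio = 795 / 9 417 × 100 = 8
Total dependency ratio = (7 318 + 795) / 9 417 × 100 = 8 113 / 9 417 × 100 = 86

Old-age dependency ratio: 8
Total dependency ratio: 86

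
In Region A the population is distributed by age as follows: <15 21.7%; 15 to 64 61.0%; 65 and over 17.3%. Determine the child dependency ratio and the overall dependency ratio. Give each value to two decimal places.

Youth dependency ratio: 35.57
Total dependency ratio: 63.93

Youth dependency ratio = 21.7 / 61.0 × 100 = 35.57
Total dependency ratio = (21.7 + 17.3) / 61.0 × 100 = 39.0 / 61.0 × 100 = 63.93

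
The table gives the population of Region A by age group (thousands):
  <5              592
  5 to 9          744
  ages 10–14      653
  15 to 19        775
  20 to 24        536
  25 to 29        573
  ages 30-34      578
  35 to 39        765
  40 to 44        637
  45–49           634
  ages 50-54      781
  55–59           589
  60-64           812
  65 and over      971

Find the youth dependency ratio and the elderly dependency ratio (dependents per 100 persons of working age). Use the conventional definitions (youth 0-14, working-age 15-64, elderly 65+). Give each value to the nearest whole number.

0–14: 592 + 744 + 653 = 1 989
15–64: 775 + 536 + 573 + 578 + 765 + 637 + 634 + 781 + 589 + 812 = 6 680
65+: 971
Youth dependency ratio = 1 989 / 6 680 × 100 = 30
Old-age dependency ratio = 971 / 6 680 × 100 = 15

Youth dependency ratio: 30
Old-age dependency ratio: 15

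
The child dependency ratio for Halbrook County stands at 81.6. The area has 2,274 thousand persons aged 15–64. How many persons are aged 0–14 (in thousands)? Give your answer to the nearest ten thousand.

Youth dependency ratio = youth / working-age × 100
81.6 = Y / 2,274 × 100
⇒ 1,860

Aged 0–14: 1,860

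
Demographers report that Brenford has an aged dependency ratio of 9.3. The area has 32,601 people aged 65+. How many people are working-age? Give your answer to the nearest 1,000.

Working-age: 351,000

Old-age dependency ratio = elderly / working-age × 100
9.3 = 32,601 / W × 100
⇒ 351,000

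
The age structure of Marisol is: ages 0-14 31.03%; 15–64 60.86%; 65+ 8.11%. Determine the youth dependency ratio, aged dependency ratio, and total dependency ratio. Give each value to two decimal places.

Youth dependency ratio: 50.99
Old-age dependency ratio: 13.33
Total dependency ratio: 64.31

Youth dependency ratio = 31.03 / 60.86 × 100 = 50.99
Old-age dependency ratio = 8.11 / 60.86 × 100 = 13.33
Total dependency ratio = (31.03 + 8.11) / 60.86 × 100 = 39.14 / 60.86 × 100 = 64.31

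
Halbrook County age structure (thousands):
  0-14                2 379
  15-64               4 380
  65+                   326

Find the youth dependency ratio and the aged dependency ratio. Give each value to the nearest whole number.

Youth dependency ratio: 54
Old-age dependency ratio: 7

Youth dependency ratio = 2 379 / 4 380 × 100 = 54
Old-age dependency ratio = 326 / 4 380 × 100 = 7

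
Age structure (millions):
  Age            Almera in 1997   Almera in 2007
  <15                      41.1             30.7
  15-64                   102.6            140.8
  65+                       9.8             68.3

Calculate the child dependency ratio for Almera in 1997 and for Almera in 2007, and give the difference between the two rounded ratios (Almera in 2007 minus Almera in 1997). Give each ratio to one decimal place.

Almera in 1997: 41.1 / 102.6 × 100 = 40.1
Almera in 2007: 30.7 / 140.8 × 100 = 21.8

Almera in 1997: 40.1
Almera in 2007: 21.8
Difference: -18.3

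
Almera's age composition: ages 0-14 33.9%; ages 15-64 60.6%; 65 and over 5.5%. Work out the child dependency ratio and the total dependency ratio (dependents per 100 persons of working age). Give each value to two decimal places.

Youth dependency ratio = 33.9 / 60.6 × 100 = 55.94
Total dependency ratio = (33.9 + 5.5) / 60.6 × 100 = 39.4 / 60.6 × 100 = 65.02

Youth dependency ratio: 55.94
Total dependency ratio: 65.02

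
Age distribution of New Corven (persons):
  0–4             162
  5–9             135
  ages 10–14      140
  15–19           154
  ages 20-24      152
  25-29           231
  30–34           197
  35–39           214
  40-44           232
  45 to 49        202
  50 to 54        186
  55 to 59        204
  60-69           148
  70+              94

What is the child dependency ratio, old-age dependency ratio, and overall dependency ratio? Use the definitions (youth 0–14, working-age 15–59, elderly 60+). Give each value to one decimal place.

Youth dependency ratio: 24.7
Old-age dependency ratio: 13.7
Total dependency ratio: 38.3

0–14: 162 + 135 + 140 = 437
15–59: 154 + 152 + 231 + 197 + 214 + 232 + 202 + 186 + 204 = 1772
60+: 148 + 94 = 242
Youth dependency ratio = 437 / 1772 × 100 = 24.7
Old-age dependency ratio = 242 / 1772 × 100 = 13.7
Total dependency ratio = (437 + 242) / 1772 × 100 = 679 / 1772 × 100 = 38.3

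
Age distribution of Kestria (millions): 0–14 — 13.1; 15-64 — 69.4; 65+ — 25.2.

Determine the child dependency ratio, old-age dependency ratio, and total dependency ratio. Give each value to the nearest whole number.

Youth dependency ratio: 19
Old-age dependency ratio: 36
Total dependency ratio: 55

Youth dependency ratio = 13.1 / 69.4 × 100 = 19
Old-age dependency ratio = 25.2 / 69.4 × 100 = 36
Total dependency ratio = (13.1 + 25.2) / 69.4 × 100 = 38.3 / 69.4 × 100 = 55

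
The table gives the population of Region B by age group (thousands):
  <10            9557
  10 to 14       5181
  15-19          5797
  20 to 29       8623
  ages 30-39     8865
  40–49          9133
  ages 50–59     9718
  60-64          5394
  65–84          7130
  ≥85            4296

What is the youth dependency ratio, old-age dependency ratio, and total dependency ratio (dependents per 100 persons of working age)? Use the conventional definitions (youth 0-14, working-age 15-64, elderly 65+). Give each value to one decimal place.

0–14: 9557 + 5181 = 14738
15–64: 5797 + 8623 + 8865 + 9133 + 9718 + 5394 = 47530
65+: 7130 + 4296 = 11426
Youth dependency ratio = 14738 / 47530 × 100 = 31.0
Old-age dependency ratio = 11426 / 47530 × 100 = 24.0
Total dependency ratio = (14738 + 11426) / 47530 × 100 = 26164 / 47530 × 100 = 55.0

Youth dependency ratio: 31.0
Old-age dependency ratio: 24.0
Total dependency ratio: 55.0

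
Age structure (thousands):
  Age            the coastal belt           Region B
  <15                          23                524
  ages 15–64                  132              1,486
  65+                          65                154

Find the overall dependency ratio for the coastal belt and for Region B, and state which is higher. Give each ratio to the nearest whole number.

the coastal belt: (23 + 65) / 132 × 100 = 88 / 132 × 100 = 67
Region B: (524 + 154) / 1,486 × 100 = 678 / 1,486 × 100 = 46

the coastal belt: 67
Region B: 46
Higher: the coastal belt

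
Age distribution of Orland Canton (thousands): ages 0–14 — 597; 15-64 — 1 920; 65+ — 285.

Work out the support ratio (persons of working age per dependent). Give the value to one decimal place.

Support ratio = 1 920 / (597 + 285) = 1 920 / 882 = 2.2

Support ratio: 2.2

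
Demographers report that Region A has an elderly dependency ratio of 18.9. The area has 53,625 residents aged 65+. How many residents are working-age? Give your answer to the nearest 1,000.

Working-age: 284,000

Old-age dependency ratio = elderly / working-age × 100
18.9 = 53,625 / W × 100
⇒ 284,000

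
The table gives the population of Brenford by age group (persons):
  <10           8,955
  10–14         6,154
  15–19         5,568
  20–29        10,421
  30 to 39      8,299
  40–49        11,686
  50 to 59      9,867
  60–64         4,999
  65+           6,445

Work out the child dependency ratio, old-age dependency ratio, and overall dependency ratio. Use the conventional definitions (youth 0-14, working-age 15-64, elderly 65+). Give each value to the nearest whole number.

0–14: 8,955 + 6,154 = 15,109
15–64: 5,568 + 10,421 + 8,299 + 11,686 + 9,867 + 4,999 = 50,840
65+: 6,445
Youth dependency ratio = 15,109 / 50,840 × 100 = 30
Old-age dependency ratio = 6,445 / 50,840 × 100 = 13
Total dependency ratio = (15,109 + 6,445) / 50,840 × 100 = 21,554 / 50,840 × 100 = 42

Youth dependency ratio: 30
Old-age dependency ratio: 13
Total dependency ratio: 42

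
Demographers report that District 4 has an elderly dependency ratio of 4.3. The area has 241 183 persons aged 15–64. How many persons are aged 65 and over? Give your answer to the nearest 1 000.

Aged 65 and over: 10 000

Old-age dependency ratio = elderly / working-age × 100
4.3 = E / 241 183 × 100
⇒ 10 000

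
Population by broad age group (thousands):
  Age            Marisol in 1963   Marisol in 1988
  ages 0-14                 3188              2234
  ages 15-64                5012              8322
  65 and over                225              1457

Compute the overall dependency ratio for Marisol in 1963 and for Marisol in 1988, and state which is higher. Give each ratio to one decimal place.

Marisol in 1963: 68.1
Marisol in 1988: 44.4
Higher: Marisol in 1963

Marisol in 1963: (3188 + 225) / 5012 × 100 = 3413 / 5012 × 100 = 68.1
Marisol in 1988: (2234 + 1457) / 8322 × 100 = 3691 / 8322 × 100 = 44.4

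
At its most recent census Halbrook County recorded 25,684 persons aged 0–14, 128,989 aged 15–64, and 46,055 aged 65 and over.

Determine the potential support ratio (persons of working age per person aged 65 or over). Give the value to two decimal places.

Potential support ratio: 2.80

Potential support ratio = 128,989 / 46,055 = 2.80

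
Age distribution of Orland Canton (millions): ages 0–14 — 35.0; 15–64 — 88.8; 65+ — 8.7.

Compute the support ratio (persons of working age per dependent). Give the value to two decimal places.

Support ratio: 2.03

Support ratio = 88.8 / (35.0 + 8.7) = 88.8 / 43.7 = 2.03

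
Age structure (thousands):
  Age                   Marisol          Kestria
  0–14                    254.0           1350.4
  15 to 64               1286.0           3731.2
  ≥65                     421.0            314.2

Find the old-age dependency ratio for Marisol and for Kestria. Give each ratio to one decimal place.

Marisol: 421.0 / 1286.0 × 100 = 32.7
Kestria: 314.2 / 3731.2 × 100 = 8.4

Marisol: 32.7
Kestria: 8.4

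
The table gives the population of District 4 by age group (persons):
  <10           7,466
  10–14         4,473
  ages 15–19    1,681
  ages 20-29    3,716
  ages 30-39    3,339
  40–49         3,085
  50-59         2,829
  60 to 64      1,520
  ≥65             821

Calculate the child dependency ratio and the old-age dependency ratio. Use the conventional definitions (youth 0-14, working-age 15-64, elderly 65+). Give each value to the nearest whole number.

Youth dependency ratio: 74
Old-age dependency ratio: 5

0–14: 7,466 + 4,473 = 11,939
15–64: 1,681 + 3,716 + 3,339 + 3,085 + 2,829 + 1,520 = 16,170
65+: 821
Youth dependency ratio = 11,939 / 16,170 × 100 = 74
Old-age dependency ratio = 821 / 16,170 × 100 = 5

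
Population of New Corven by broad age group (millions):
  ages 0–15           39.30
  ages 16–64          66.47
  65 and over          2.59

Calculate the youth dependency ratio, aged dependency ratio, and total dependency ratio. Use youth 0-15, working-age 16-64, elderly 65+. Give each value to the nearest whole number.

Youth dependency ratio = 39.30 / 66.47 × 100 = 59
Old-age dependency ratio = 2.59 / 66.47 × 100 = 4
Total dependency ratio = (39.30 + 2.59) / 66.47 × 100 = 41.89 / 66.47 × 100 = 63

Youth dependency ratio: 59
Old-age dependency ratio: 4
Total dependency ratio: 63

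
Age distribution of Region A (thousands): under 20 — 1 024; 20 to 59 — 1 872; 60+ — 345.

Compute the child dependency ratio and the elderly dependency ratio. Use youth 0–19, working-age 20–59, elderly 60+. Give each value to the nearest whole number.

Youth dependency ratio = 1 024 / 1 872 × 100 = 55
Old-age dependency ratio = 345 / 1 872 × 100 = 18

Youth dependency ratio: 55
Old-age dependency ratio: 18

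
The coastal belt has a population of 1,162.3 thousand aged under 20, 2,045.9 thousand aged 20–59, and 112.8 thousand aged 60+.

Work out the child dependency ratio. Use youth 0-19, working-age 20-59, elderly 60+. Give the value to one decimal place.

Youth dependency ratio: 56.8

Youth dependency ratio = 1,162.3 / 2,045.9 × 100 = 56.8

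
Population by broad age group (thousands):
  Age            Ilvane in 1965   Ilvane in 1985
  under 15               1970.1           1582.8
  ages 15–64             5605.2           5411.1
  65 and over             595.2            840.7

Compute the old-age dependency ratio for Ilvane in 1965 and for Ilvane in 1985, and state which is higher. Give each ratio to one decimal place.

Ilvane in 1965: 595.2 / 5605.2 × 100 = 10.6
Ilvane in 1985: 840.7 / 5411.1 × 100 = 15.5

Ilvane in 1965: 10.6
Ilvane in 1985: 15.5
Higher: Ilvane in 1985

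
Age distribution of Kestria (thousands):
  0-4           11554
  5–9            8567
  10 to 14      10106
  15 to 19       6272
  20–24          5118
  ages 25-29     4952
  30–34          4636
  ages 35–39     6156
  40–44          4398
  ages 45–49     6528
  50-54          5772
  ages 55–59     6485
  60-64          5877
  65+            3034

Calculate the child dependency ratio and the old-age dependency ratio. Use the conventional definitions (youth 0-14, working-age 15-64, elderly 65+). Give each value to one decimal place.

Youth dependency ratio: 53.8
Old-age dependency ratio: 5.4

0–14: 11554 + 8567 + 10106 = 30227
15–64: 6272 + 5118 + 4952 + 4636 + 6156 + 4398 + 6528 + 5772 + 6485 + 5877 = 56194
65+: 3034
Youth dependency ratio = 30227 / 56194 × 100 = 53.8
Old-age dependency ratio = 3034 / 56194 × 100 = 5.4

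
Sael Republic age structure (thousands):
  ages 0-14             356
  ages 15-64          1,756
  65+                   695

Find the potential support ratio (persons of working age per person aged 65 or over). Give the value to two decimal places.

Potential support ratio: 2.53

Potential support ratio = 1,756 / 695 = 2.53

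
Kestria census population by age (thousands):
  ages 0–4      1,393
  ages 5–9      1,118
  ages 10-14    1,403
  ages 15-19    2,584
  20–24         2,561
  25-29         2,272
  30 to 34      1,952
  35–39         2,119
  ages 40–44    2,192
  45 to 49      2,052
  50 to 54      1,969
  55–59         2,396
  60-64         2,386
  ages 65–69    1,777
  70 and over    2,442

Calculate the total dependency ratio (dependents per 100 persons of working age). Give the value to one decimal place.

0–14: 1,393 + 1,118 + 1,403 = 3,914
15–64: 2,584 + 2,561 + 2,272 + 1,952 + 2,119 + 2,192 + 2,052 + 1,969 + 2,396 + 2,386 = 22,483
65+: 1,777 + 2,442 = 4,219
Total dependency ratio = (3,914 + 4,219) / 22,483 × 100 = 8,133 / 22,483 × 100 = 36.2

Total dependency ratio: 36.2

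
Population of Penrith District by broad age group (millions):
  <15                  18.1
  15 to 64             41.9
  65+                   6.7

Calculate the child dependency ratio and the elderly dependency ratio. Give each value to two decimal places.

Youth dependency ratio = 18.1 / 41.9 × 100 = 43.20
Old-age dependency ratio = 6.7 / 41.9 × 100 = 15.99

Youth dependency ratio: 43.20
Old-age dependency ratio: 15.99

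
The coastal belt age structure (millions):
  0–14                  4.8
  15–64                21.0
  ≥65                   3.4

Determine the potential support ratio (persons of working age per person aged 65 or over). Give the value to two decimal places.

Potential support ratio: 6.18

Potential support ratio = 21.0 / 3.4 = 6.18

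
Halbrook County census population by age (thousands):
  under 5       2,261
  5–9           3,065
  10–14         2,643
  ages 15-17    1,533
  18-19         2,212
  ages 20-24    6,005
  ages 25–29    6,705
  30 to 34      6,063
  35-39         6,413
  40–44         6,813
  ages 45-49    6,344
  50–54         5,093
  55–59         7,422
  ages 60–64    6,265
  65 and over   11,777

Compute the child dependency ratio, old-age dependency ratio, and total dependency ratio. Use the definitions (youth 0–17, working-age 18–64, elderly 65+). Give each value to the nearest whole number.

0–17: 2,261 + 3,065 + 2,643 + 1,533 = 9,502
18–64: 2,212 + 6,005 + 6,705 + 6,063 + 6,413 + 6,813 + 6,344 + 5,093 + 7,422 + 6,265 = 59,335
65+: 11,777
Youth dependency ratio = 9,502 / 59,335 × 100 = 16
Old-age dependency ratio = 11,777 / 59,335 × 100 = 20
Total dependency ratio = (9,502 + 11,777) / 59,335 × 100 = 21,279 / 59,335 × 100 = 36

Youth dependency ratio: 16
Old-age dependency ratio: 20
Total dependency ratio: 36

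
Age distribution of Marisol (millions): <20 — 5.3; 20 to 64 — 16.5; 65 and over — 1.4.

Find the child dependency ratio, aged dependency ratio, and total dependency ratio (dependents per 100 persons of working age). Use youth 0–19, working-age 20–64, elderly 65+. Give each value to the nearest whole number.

Youth dependency ratio = 5.3 / 16.5 × 100 = 32
Old-age dependency ratio = 1.4 / 16.5 × 100 = 8
Total dependency ratio = (5.3 + 1.4) / 16.5 × 100 = 6.7 / 16.5 × 100 = 41

Youth dependency ratio: 32
Old-age dependency ratio: 8
Total dependency ratio: 41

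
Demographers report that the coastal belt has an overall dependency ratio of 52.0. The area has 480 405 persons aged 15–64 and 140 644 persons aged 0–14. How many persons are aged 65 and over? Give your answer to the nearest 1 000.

Total dependency ratio = (youth + elderly) / working-age × 100
52.0 = (140 644 + E) / 480 405 × 100
⇒ 109 000

Aged 65 and over: 109 000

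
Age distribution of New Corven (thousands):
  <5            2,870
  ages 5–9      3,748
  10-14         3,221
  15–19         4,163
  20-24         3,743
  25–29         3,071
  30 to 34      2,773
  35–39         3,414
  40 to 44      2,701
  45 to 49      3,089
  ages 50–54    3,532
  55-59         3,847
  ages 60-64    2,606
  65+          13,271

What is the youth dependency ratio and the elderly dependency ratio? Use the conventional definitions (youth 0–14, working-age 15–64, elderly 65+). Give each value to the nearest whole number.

Youth dependency ratio: 30
Old-age dependency ratio: 40

0–14: 2,870 + 3,748 + 3,221 = 9,839
15–64: 4,163 + 3,743 + 3,071 + 2,773 + 3,414 + 2,701 + 3,089 + 3,532 + 3,847 + 2,606 = 32,939
65+: 13,271
Youth dependency ratio = 9,839 / 32,939 × 100 = 30
Old-age dependency ratio = 13,271 / 32,939 × 100 = 40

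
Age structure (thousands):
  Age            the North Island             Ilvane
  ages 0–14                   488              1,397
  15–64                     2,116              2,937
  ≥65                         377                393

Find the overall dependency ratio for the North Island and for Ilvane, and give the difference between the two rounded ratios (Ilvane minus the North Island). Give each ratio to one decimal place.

the North Island: 40.9
Ilvane: 60.9
Difference: +20.0

the North Island: (488 + 377) / 2,116 × 100 = 865 / 2,116 × 100 = 40.9
Ilvane: (1,397 + 393) / 2,937 × 100 = 1,790 / 2,937 × 100 = 60.9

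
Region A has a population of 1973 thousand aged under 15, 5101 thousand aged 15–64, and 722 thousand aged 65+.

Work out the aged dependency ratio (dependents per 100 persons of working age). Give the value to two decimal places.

Old-age dependency ratio: 14.15

Old-age dependency ratio = 722 / 5101 × 100 = 14.15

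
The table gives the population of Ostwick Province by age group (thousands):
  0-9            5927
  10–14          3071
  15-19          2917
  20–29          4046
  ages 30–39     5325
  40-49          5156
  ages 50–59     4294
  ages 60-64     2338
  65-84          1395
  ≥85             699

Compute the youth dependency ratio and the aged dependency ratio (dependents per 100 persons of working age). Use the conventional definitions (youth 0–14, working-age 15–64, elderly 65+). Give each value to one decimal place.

Youth dependency ratio: 37.4
Old-age dependency ratio: 8.7

0–14: 5927 + 3071 = 8998
15–64: 2917 + 4046 + 5325 + 5156 + 4294 + 2338 = 24076
65+: 1395 + 699 = 2094
Youth dependency ratio = 8998 / 24076 × 100 = 37.4
Old-age dependency ratio = 2094 / 24076 × 100 = 8.7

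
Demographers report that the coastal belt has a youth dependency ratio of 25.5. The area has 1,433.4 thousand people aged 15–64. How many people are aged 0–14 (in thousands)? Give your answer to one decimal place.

Youth dependency ratio = youth / working-age × 100
25.5 = Y / 1,433.4 × 100
⇒ 365.5

Aged 0–14: 365.5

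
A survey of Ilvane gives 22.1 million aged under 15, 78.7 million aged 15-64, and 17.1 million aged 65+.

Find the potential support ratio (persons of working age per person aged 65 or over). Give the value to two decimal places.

Potential support ratio: 4.60

Potential support ratio = 78.7 / 17.1 = 4.60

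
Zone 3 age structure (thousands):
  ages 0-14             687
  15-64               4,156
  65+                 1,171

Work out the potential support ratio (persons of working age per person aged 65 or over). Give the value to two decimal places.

Potential support ratio: 3.55

Potential support ratio = 4,156 / 1,171 = 3.55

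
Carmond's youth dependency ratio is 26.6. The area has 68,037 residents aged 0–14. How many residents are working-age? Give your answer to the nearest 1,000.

Youth dependency ratio = youth / working-age × 100
26.6 = 68,037 / W × 100
⇒ 256,000

Working-age: 256,000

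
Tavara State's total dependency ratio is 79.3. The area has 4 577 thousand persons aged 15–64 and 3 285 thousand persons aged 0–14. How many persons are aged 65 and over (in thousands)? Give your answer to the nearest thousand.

Total dependency ratio = (youth + elderly) / working-age × 100
79.3 = (3 285 + E) / 4 577 × 100
⇒ 345

Aged 65 and over: 345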